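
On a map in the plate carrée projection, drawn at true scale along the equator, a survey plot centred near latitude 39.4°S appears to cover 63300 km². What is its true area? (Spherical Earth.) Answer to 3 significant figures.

In the plate carrée (x = Rλ, y = Rφ), meridians are true-scale (h = 1) and parallels are stretched by k = sec φ.
Areal scale = h·k = 1 × sec φ; at 39.4°, h = 1.000, k = 1.294, so h·k = 1.294.
True area = apparent / (areal scale) = 63300 / 1.294 ≈ 48900 km².

48900 km²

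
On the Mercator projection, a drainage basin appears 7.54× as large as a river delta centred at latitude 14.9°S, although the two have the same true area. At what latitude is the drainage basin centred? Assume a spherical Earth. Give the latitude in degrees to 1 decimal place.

69.4°

For equal true areas on Mercator, apparent areas scale as sec²φ, so the ratio is cos²φ₂ / cos²φ₁.
cos²φ₂ / cos²φ₁ = 7.54  ⇒  cos φ₁ = cos 14.9° / √7.54 = 0.9664/2.746 = 0.3519.
φ₁ = arccos(0.3519) ≈ 69.4°.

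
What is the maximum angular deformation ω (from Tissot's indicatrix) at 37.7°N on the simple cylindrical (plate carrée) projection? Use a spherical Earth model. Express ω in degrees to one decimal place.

13.4°

Plate carrée maps x = Rλ, y = Rφ. The meridian scale is h = 1 and the parallel scale is k = 1/cos φ = sec φ.
At 37.7°: h = 1.000, k = 1.264; principal scales a = 1.264, b = 1.000.
sin(ω/2) = (a − b)/(a + b) = 0.2639/2.264 = 0.1166, so ω = 2 arcsin(0.1166) ≈ 13.4°.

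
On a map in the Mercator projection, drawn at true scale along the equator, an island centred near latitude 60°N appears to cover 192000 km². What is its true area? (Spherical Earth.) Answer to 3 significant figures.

48000 km²

Mercator is conformal, so the point scale is isotropic: h = k = sec φ = 1/cos φ.
Areal scale = k² = sec²φ = 1/cos²(60°) = 1/0.5000² = 4.000.
True area = apparent / (areal scale) = 192000 / 4.000 ≈ 48000 km².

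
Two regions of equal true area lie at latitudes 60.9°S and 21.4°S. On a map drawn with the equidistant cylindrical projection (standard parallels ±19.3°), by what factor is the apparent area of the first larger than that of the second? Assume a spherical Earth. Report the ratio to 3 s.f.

The equidistant cylindrical projection with φ₀ = 19.3° has h = 1 (meridians true) and k = cos φ₀ / cos φ along parallels.
Areal scale at 60.9°: h·k = 1.000 × 1.941 = 1.941.
Areal scale at 21.4°: h·k = 1.000 × 1.014 = 1.014.
Ratio = 1.941/1.014 ≈ 1.91.

1.91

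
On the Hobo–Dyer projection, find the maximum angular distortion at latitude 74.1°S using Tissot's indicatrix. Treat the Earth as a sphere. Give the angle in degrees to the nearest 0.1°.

103.8°

Hobo–Dyer is a cylindrical equal-area projection with standard parallels at ±37.5°. Cylindrical equal-area (φ₀ = 37.5°): h = cos φ / cos 37.5° along meridians, k = cos 37.5° / cos φ along parallels; h·k = 1.
At 74.1°: h = 0.3453, k = 2.896; principal scales a = 2.896, b = 0.3453.
sin(ω/2) = (a − b)/(a + b) = 2.551/3.241 = 0.7869, so ω = 2 arcsin(0.7869) ≈ 103.8°.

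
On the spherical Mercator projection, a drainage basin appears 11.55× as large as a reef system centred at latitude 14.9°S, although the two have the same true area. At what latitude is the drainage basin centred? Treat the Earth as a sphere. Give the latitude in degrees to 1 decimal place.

73.5°

On Mercator, (apparent₁)/(apparent₂) = sec²φ₁ / sec²φ₂ when true areas are equal.
cos²φ₂ / cos²φ₁ = 11.55  ⇒  cos φ₁ = cos 14.9° / √11.55 = 0.9664/3.399 = 0.2844.
φ₁ = arccos(0.2844) ≈ 73.5°.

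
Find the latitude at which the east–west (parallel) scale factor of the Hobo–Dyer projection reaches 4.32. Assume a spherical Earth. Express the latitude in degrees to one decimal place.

Hobo–Dyer is a cylindrical equal-area projection with standard parallels at ±37.5°. A cylindrical equal-area projection with standard parallel φ₀ has meridian scale h = cos φ / cos φ₀ and parallel scale k = cos φ₀ / cos φ (so areas are preserved, h·k = 1).
k = cos φ₀ / cos φ = 4.32  ⇒  cos φ = cos 37.5° / 4.32 = 0.1836.
φ = arccos(0.1836) ≈ 79.4°.

79.4°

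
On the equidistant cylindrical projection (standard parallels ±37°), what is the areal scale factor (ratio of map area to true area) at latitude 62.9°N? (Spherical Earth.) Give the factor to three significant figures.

1.75

The equidistant cylindrical projection with φ₀ = 37° has h = 1 (meridians true) and k = cos φ₀ / cos φ along parallels.
Areal scale = h·k = 1 × cos φ₀ / cos φ; at 62.9°, h = 1.000, k = 1.753, so h·k = 1.753.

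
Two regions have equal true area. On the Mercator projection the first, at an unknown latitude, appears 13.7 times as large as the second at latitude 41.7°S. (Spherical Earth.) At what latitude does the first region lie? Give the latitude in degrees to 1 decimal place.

78.4°

For equal true areas on Mercator, apparent areas scale as sec²φ, so the ratio is cos²φ₂ / cos²φ₁.
cos²φ₂ / cos²φ₁ = 13.7  ⇒  cos φ₁ = cos 41.7° / √13.7 = 0.7466/3.701 = 0.2017.
φ₁ = arccos(0.2017) ≈ 78.4°.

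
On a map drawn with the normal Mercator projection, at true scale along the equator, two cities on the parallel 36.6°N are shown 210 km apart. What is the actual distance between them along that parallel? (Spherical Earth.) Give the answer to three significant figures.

169 km

The Mercator projection is conformal; its linear scale factor is the same in every direction and equals sec φ = 1/cos φ.
Along the parallel at 36.6°, map distances are exaggerated by k = sec 36.6° = 1.246.
True distance = 210 / 1.246 = 210 × cos 36.6° ≈ 169 km.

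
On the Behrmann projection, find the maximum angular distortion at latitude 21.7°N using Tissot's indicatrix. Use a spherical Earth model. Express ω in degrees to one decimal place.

8.1°

Behrmann is a cylindrical equal-area projection with standard parallels at ±30°. A cylindrical equal-area projection with standard parallel φ₀ has meridian scale h = cos φ / cos φ₀ and parallel scale k = cos φ₀ / cos φ (so areas are preserved, h·k = 1).
At 21.7°: h = 1.073, k = 0.9321; principal scales a = 1.073, b = 0.9321.
sin(ω/2) = (a − b)/(a + b) = 0.1408/2.005 = 0.07022, so ω = 2 arcsin(0.07022) ≈ 8.1°.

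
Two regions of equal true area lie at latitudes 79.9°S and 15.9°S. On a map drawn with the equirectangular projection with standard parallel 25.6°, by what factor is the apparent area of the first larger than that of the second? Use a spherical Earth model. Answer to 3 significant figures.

5.48

In the equirectangular projection with standard parallel φ₀ = 25.6° (x = Rλ cos φ₀, y = Rφ), meridians are true-scale (h = 1) and the parallel scale is k = cos φ₀ / cos φ.
Areal scale at 79.9°: h·k = 1.000 × 5.143 = 5.143.
Areal scale at 15.9°: h·k = 1.000 × 0.9377 = 0.9377.
Ratio = 5.143/0.9377 ≈ 5.48.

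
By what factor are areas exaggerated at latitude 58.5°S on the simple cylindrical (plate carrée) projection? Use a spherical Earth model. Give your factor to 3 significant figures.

1.91

In the plate carrée (x = Rλ, y = Rφ), meridians are true-scale (h = 1) and parallels are stretched by k = sec φ.
Areal scale = h·k = 1 × sec φ; at 58.5°, h = 1.000, k = 1.914, so h·k = 1.914.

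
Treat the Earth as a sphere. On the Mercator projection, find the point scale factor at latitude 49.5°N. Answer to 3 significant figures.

For Mercator, h = k = sec φ (a conformal cylindrical projection has a single point scale, 1/cos φ).
k = 1/cos 49.5° = 1/0.6494 = 1.540.

1.54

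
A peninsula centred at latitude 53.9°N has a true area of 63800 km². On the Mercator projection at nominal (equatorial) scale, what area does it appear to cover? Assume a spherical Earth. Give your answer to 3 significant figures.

184000 km²

Mercator is conformal, so the point scale is isotropic: h = k = sec φ = 1/cos φ.
Areal scale = k² = sec²φ = 1/cos²(53.9°) = 1/0.5892² = 2.881.
Apparent area = 63800 × 2.881 ≈ 184000 km².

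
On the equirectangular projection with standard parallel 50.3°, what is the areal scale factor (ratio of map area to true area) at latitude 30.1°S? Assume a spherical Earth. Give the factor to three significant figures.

With standard parallel φ₀ = 50.3°, the equirectangular projection gives x = Rλ cos φ₀, y = Rφ, so h = 1 and k = cos 50.3° / cos φ.
Areal scale = h·k = 1 × cos φ₀ / cos φ; at 30.1°, h = 1.000, k = 0.7383, so h·k = 0.7383.

0.738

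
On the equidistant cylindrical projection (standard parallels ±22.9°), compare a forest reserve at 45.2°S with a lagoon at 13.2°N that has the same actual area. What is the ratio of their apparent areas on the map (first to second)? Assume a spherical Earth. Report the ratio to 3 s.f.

1.38

The equidistant cylindrical projection with φ₀ = 22.9° has h = 1 (meridians true) and k = cos φ₀ / cos φ along parallels.
Areal scale at 45.2°: h·k = 1.000 × 1.307 = 1.307.
Areal scale at 13.2°: h·k = 1.000 × 0.9462 = 0.9462.
Ratio = 1.307/0.9462 ≈ 1.38.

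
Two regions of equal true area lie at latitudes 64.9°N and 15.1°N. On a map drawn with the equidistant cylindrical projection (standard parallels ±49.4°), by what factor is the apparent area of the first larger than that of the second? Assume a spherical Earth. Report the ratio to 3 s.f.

The equidistant cylindrical projection with φ₀ = 49.4° has h = 1 (meridians true) and k = cos φ₀ / cos φ along parallels.
Areal scale at 64.9°: h·k = 1.000 × 1.534 = 1.534.
Areal scale at 15.1°: h·k = 1.000 × 0.6740 = 0.6740.
Ratio = 1.534/0.6740 ≈ 2.28.

2.28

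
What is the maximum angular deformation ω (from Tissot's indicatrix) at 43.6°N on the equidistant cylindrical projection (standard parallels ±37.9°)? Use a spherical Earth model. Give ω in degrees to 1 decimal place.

In the equirectangular projection with standard parallel φ₀ = 37.9° (x = Rλ cos φ₀, y = Rφ), meridians are true-scale (h = 1) and the parallel scale is k = cos φ₀ / cos φ.
At 43.6°: h = 1.000, k = 1.090; principal scales a = 1.090, b = 1.000.
sin(ω/2) = (a − b)/(a + b) = 0.08964/2.090 = 0.04290, so ω = 2 arcsin(0.04290) ≈ 4.9°.

4.9°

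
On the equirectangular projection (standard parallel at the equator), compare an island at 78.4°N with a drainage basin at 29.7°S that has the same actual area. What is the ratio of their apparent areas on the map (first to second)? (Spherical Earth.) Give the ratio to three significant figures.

4.32

In the plate carrée (x = Rλ, y = Rφ), meridians are true-scale (h = 1) and parallels are stretched by k = sec φ.
Areal scale at 78.4°: h·k = 1.000 × 4.973 = 4.973.
Areal scale at 29.7°: h·k = 1.000 × 1.151 = 1.151.
Ratio = 4.973/1.151 ≈ 4.32.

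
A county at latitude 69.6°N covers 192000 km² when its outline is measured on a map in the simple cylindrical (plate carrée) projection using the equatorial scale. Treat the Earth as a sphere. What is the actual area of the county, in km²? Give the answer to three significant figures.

66900 km²

For the equirectangular projection with φ₀ = 0 (plate carrée), h = 1 along meridians and k = sec φ along parallels.
Areal scale = h·k = 1 × sec φ; at 69.6°, h = 1.000, k = 2.869, so h·k = 2.869.
True area = apparent / (areal scale) = 192000 / 2.869 ≈ 66900 km².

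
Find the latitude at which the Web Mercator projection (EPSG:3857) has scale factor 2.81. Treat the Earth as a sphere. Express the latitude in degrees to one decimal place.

Mercator scale is k = sec φ = 1/cos φ.
1/cos φ = 2.81  ⇒  cos φ = 0.3559  ⇒  φ = arccos(0.3559) ≈ 69.2°.

69.2°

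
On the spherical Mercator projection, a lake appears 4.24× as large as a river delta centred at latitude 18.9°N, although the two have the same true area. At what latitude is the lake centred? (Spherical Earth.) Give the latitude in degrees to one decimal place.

62.6°

Mercator areal scale is sec²φ, so apparent-area ratio = sec²φ₁ / sec²φ₂ = cos²φ₂ / cos²φ₁.
cos²φ₂ / cos²φ₁ = 4.24  ⇒  cos φ₁ = cos 18.9° / √4.24 = 0.9461/2.059 = 0.4595.
φ₁ = arccos(0.4595) ≈ 62.6°.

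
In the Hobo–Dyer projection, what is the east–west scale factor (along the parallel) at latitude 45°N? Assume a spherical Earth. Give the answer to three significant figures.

1.12

Hobo–Dyer is a cylindrical equal-area projection with standard parallels at ±37.5°. Cylindrical equal-area (φ₀ = 37.5°): h = cos φ / cos 37.5° along meridians, k = cos 37.5° / cos φ along parallels; h·k = 1.
k = cos 37.5° / cos 45° = 0.7934/0.7071 = 1.122.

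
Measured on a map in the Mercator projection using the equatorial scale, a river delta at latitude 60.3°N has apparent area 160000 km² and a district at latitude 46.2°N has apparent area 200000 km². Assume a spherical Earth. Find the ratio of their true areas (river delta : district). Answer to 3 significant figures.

0.410

On Mercator the areal scale is sec²φ, so true area = apparent × cos²φ.
True area of river delta: 160000 × cos²(60.3°) = 160000 × 0.2455 = 39280 km².
True area of district: 200000 × cos²(46.2°) = 200000 × 0.4791 = 95810 km².
Ratio = 39280 / 95810 ≈ 0.410.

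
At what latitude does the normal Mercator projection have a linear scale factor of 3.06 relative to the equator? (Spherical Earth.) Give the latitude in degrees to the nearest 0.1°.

70.9°

Mercator scale is k = sec φ = 1/cos φ.
1/cos φ = 3.06  ⇒  cos φ = 0.3268  ⇒  φ = arccos(0.3268) ≈ 70.9°.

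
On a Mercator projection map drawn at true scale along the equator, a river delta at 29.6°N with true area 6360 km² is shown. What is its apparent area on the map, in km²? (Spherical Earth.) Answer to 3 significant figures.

For Mercator, h = k = sec φ (a conformal cylindrical projection has a single point scale, 1/cos φ).
Areal scale = k² = sec²φ = 1/cos²(29.6°) = 1/0.8695² = 1.323.
Apparent area = 6360 × 1.323 ≈ 8410 km².

8410 km²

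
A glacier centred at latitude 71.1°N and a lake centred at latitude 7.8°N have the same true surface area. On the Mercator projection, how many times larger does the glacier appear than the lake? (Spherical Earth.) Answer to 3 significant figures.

On Mercator, area is exaggerated by sec²φ = 1/cos²φ.
At 71.1°: sec²(71.1°) = 1/0.3239² = 9.531.
At 7.8°: sec²(7.8°) = 1/0.9907² = 1.019.
Ratio = 9.531/1.019 = cos²(7.8°)/cos²(71.1°) ≈ 9.36.

9.36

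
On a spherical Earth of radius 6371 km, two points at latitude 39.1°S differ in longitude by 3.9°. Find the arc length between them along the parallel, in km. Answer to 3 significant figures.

337 km

Arc length along a parallel = R cos φ · Δλ (with Δλ in radians).
= 6371 × cos 39.1° × (3.9° × π/180) = 6371 × 0.7760 × 0.06807 ≈ 337 km.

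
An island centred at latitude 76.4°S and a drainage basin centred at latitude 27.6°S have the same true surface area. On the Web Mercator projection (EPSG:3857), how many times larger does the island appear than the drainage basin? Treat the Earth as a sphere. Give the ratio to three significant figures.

Mercator is conformal with k = sec φ, so areal scale = k² = sec²φ.
At 76.4°: sec²(76.4°) = 1/0.2351² = 18.09.
At 27.6°: sec²(27.6°) = 1/0.8862² = 1.273.
Ratio = 18.09/1.273 = cos²(27.6°)/cos²(76.4°) ≈ 14.2.

14.2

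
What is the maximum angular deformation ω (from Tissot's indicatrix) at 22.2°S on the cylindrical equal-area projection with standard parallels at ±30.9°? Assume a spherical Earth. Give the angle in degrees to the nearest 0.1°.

For cylindrical equal-area with standard parallel φ₀, h = cos φ / cos φ₀ and k = cos φ₀ / cos φ, so h·k = 1.
At 22.2°: h = 1.079, k = 0.9268; principal scales a = 1.079, b = 0.9268.
sin(ω/2) = (a − b)/(a + b) = 0.1523/2.006 = 0.07591, so ω = 2 arcsin(0.07591) ≈ 8.7°.

8.7°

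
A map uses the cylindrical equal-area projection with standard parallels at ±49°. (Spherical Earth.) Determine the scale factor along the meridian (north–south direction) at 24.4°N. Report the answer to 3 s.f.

1.39

For cylindrical equal-area with standard parallel φ₀, h = cos φ / cos φ₀ and k = cos φ₀ / cos φ, so h·k = 1.
h = cos 24.4° / cos 49° = 0.9107/0.6561 = 1.388.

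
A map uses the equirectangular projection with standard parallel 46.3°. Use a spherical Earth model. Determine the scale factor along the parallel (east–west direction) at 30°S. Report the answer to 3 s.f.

In the equirectangular projection with standard parallel φ₀ = 46.3° (x = Rλ cos φ₀, y = Rφ), meridians are true-scale (h = 1) and the parallel scale is k = cos φ₀ / cos φ.
k = cos 46.3° / cos 30° = 0.6909/0.8660 = 0.7978.

0.798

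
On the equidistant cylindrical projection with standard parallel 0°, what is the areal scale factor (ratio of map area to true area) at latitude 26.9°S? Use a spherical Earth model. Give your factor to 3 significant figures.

1.12

Plate carrée maps x = Rλ, y = Rφ. The meridian scale is h = 1 and the parallel scale is k = 1/cos φ = sec φ.
Areal scale = h·k = 1 × sec φ; at 26.9°, h = 1.000, k = 1.121, so h·k = 1.121.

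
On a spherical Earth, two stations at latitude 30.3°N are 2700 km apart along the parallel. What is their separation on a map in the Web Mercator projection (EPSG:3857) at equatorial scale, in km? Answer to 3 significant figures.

3130 km

For Mercator, h = k = sec φ (a conformal cylindrical projection has a single point scale, 1/cos φ).
Along the parallel, k = sec 30.3° = 1/0.8634 = 1.158.
Map distance = 2700 × 1.158 ≈ 3130 km.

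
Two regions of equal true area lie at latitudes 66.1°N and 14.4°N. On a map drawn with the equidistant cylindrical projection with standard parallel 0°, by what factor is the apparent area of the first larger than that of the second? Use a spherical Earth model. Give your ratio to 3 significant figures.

In the plate carrée (x = Rλ, y = Rφ), meridians are true-scale (h = 1) and parallels are stretched by k = sec φ.
Areal scale at 66.1°: h·k = 1.000 × 2.468 = 2.468.
Areal scale at 14.4°: h·k = 1.000 × 1.032 = 1.032.
Ratio = 2.468/1.032 ≈ 2.39.

2.39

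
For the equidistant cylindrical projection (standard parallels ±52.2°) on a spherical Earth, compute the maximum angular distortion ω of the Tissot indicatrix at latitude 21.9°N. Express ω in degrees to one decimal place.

The equidistant cylindrical projection with φ₀ = 52.2° has h = 1 (meridians true) and k = cos φ₀ / cos φ along parallels.
At 21.9°: h = 1.000, k = 0.6606; principal scales a = 1.000, b = 0.6606.
sin(ω/2) = (a − b)/(a + b) = 0.3394/1.661 = 0.2044, so ω = 2 arcsin(0.2044) ≈ 23.6°.

23.6°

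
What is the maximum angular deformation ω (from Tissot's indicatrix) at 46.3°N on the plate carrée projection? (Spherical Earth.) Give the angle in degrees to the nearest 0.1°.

21.1°

Plate carrée maps x = Rλ, y = Rφ. The meridian scale is h = 1 and the parallel scale is k = 1/cos φ = sec φ.
At 46.3°: h = 1.000, k = 1.447; principal scales a = 1.447, b = 1.000.
sin(ω/2) = (a − b)/(a + b) = 0.4474/2.447 = 0.1828, so ω = 2 arcsin(0.1828) ≈ 21.1°.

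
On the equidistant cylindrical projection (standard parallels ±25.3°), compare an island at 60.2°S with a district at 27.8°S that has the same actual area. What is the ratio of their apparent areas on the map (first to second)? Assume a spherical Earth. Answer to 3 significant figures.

1.78

The equidistant cylindrical projection with φ₀ = 25.3° has h = 1 (meridians true) and k = cos φ₀ / cos φ along parallels.
Areal scale at 60.2°: h·k = 1.000 × 1.819 = 1.819.
Areal scale at 27.8°: h·k = 1.000 × 1.022 = 1.022.
Ratio = 1.819/1.022 ≈ 1.78.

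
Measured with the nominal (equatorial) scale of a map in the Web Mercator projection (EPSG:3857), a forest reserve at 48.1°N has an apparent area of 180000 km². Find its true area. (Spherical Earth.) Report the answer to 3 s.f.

80300 km²

The Mercator projection is conformal; its linear scale factor is the same in every direction and equals sec φ = 1/cos φ.
Areal scale = k² = sec²φ = 1/cos²(48.1°) = 1/0.6678² = 2.242.
True area = apparent / (areal scale) = 180000 / 2.242 ≈ 80300 km².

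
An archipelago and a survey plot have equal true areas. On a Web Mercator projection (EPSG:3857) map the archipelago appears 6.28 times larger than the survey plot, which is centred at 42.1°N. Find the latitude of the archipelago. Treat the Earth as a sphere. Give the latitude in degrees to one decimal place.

For equal true areas on Mercator, apparent areas scale as sec²φ, so the ratio is cos²φ₂ / cos²φ₁.
cos²φ₂ / cos²φ₁ = 6.28  ⇒  cos φ₁ = cos 42.1° / √6.28 = 0.7420/2.506 = 0.2961.
φ₁ = arccos(0.2961) ≈ 72.8°.

72.8°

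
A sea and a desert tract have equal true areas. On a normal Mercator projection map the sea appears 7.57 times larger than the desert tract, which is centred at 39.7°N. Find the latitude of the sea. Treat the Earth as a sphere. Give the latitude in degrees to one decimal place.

On Mercator, (apparent₁)/(apparent₂) = sec²φ₁ / sec²φ₂ when true areas are equal.
cos²φ₂ / cos²φ₁ = 7.57  ⇒  cos φ₁ = cos 39.7° / √7.57 = 0.7694/2.751 = 0.2796.
φ₁ = arccos(0.2796) ≈ 73.8°.

73.8°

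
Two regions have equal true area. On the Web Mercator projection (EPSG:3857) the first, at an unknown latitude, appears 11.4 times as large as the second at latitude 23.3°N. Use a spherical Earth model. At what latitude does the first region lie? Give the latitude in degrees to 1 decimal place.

74.2°

For equal true areas on Mercator, apparent areas scale as sec²φ, so the ratio is cos²φ₂ / cos²φ₁.
cos²φ₂ / cos²φ₁ = 11.4  ⇒  cos φ₁ = cos 23.3° / √11.4 = 0.9184/3.376 = 0.2720.
φ₁ = arccos(0.2720) ≈ 74.2°.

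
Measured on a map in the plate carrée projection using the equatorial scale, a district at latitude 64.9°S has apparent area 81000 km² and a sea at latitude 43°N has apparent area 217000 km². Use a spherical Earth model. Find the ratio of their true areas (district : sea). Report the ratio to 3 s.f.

Plate carrée has h = 1 and k = sec φ, giving areal scale sec φ; true area = (apparent area) · cos φ.
True area of district: 81000 × cos(64.9°) = 81000 × 0.4242 = 34360 km².
True area of sea: 217000 × cos(43°) = 217000 × 0.7314 = 158700 km².
Ratio = 34360 / 158700 ≈ 0.217.

0.217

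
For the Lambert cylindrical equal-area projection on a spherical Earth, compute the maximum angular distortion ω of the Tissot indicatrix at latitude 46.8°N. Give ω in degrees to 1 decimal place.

42.4°

The Lambert cylindrical equal-area projection is the cylindrical equal-area projection with its standard parallel at the equator (φ₀ = 0). A cylindrical equal-area projection with standard parallel φ₀ has meridian scale h = cos φ / cos φ₀ and parallel scale k = cos φ₀ / cos φ (so areas are preserved, h·k = 1).
At 46.8°: h = 0.6845, k = 1.461; principal scales a = 1.461, b = 0.6845.
sin(ω/2) = (a − b)/(a + b) = 0.7763/2.145 = 0.3618, so ω = 2 arcsin(0.3618) ≈ 42.4°.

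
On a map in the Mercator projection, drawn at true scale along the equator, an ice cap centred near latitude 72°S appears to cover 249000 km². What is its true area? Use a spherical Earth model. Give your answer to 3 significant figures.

23800 km²

Mercator is conformal, so the point scale is isotropic: h = k = sec φ = 1/cos φ.
Areal scale = k² = sec²φ = 1/cos²(72°) = 1/0.3090² = 10.47.
True area = apparent / (areal scale) = 249000 / 10.47 ≈ 23800 km².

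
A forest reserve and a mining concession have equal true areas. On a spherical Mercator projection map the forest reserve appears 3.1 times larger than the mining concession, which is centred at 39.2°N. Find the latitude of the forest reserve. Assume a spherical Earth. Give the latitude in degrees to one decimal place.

63.9°

On Mercator, (apparent₁)/(apparent₂) = sec²φ₁ / sec²φ₂ when true areas are equal.
cos²φ₂ / cos²φ₁ = 3.1  ⇒  cos φ₁ = cos 39.2° / √3.1 = 0.7749/1.761 = 0.4401.
φ₁ = arccos(0.4401) ≈ 63.9°.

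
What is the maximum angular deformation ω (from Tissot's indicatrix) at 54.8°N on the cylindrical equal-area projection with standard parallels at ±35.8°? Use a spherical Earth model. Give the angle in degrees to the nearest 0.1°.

38.4°

Cylindrical equal-area (φ₀ = 35.8°): h = cos φ / cos 35.8° along meridians, k = cos 35.8° / cos φ along parallels; h·k = 1.
At 54.8°: h = 0.7107, k = 1.407; principal scales a = 1.407, b = 0.7107.
sin(ω/2) = (a − b)/(a + b) = 0.6963/2.118 = 0.3288, so ω = 2 arcsin(0.3288) ≈ 38.4°.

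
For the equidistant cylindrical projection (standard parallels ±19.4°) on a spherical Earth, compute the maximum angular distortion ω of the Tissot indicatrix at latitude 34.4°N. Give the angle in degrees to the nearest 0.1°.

7.7°

The equidistant cylindrical projection with φ₀ = 19.4° has h = 1 (meridians true) and k = cos φ₀ / cos φ along parallels.
At 34.4°: h = 1.000, k = 1.143; principal scales a = 1.143, b = 1.000.
sin(ω/2) = (a − b)/(a + b) = 0.1431/2.143 = 0.06679, so ω = 2 arcsin(0.06679) ≈ 7.7°.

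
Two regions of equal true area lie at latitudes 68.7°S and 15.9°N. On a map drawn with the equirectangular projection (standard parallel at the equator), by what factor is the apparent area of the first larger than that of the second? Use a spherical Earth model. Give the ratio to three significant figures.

2.65

For the equirectangular projection with φ₀ = 0 (plate carrée), h = 1 along meridians and k = sec φ along parallels.
Areal scale at 68.7°: h·k = 1.000 × 2.753 = 2.753.
Areal scale at 15.9°: h·k = 1.000 × 1.040 = 1.040.
Ratio = 2.753/1.040 ≈ 2.65.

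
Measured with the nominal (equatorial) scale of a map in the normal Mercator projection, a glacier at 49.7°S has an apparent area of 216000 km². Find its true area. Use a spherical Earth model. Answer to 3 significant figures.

90400 km²

Mercator is conformal, so the point scale is isotropic: h = k = sec φ = 1/cos φ.
Areal scale = k² = sec²φ = 1/cos²(49.7°) = 1/0.6468² = 2.390.
True area = apparent / (areal scale) = 216000 / 2.390 ≈ 90400 km².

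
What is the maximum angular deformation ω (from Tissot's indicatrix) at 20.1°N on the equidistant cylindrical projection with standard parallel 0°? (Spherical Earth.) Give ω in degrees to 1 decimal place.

Plate carrée maps x = Rλ, y = Rφ. The meridian scale is h = 1 and the parallel scale is k = 1/cos φ = sec φ.
At 20.1°: h = 1.000, k = 1.065; principal scales a = 1.065, b = 1.000.
sin(ω/2) = (a − b)/(a + b) = 0.06486/2.065 = 0.03141, so ω = 2 arcsin(0.03141) ≈ 3.6°.

3.6°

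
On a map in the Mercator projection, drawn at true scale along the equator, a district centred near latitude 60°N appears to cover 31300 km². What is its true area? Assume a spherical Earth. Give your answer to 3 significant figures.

7830 km²

The Mercator projection is conformal; its linear scale factor is the same in every direction and equals sec φ = 1/cos φ.
Areal scale = k² = sec²φ = 1/cos²(60°) = 1/0.5000² = 4.000.
True area = apparent / (areal scale) = 31300 / 4.000 ≈ 7830 km².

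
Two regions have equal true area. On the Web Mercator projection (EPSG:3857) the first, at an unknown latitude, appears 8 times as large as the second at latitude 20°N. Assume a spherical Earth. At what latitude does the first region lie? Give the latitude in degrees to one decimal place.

70.6°

On Mercator, (apparent₁)/(apparent₂) = sec²φ₁ / sec²φ₂ when true areas are equal.
cos²φ₂ / cos²φ₁ = 8  ⇒  cos φ₁ = cos 20° / √8 = 0.9397/2.828 = 0.3322.
φ₁ = arccos(0.3322) ≈ 70.6°.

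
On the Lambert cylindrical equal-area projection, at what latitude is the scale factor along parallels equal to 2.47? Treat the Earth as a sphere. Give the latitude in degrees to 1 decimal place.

66.1°

The Lambert cylindrical equal-area projection is the cylindrical equal-area projection with its standard parallel at the equator (φ₀ = 0). For cylindrical equal-area with standard parallel φ₀, h = cos φ / cos φ₀ and k = cos φ₀ / cos φ, so h·k = 1.
k = cos φ₀ / cos φ = 2.47  ⇒  cos φ = cos 0° / 2.47 = 0.4049.
φ = arccos(0.4049) ≈ 66.1°.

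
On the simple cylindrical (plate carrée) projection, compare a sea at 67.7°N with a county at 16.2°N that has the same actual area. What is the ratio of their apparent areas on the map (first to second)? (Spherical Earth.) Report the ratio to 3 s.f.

Plate carrée maps x = Rλ, y = Rφ. The meridian scale is h = 1 and the parallel scale is k = 1/cos φ = sec φ.
Areal scale at 67.7°: h·k = 1.000 × 2.635 = 2.635.
Areal scale at 16.2°: h·k = 1.000 × 1.041 = 1.041.
Ratio = 2.635/1.041 ≈ 2.53.

2.53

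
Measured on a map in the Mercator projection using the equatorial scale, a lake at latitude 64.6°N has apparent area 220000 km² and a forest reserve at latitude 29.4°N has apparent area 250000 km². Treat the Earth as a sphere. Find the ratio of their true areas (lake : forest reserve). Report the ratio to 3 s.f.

On Mercator the areal scale is sec²φ, so true area = apparent × cos²φ.
True area of lake: 220000 × cos²(64.6°) = 220000 × 0.1840 = 40480 km².
True area of forest reserve: 250000 × cos²(29.4°) = 250000 × 0.7590 = 189800 km².
Ratio = 40480 / 189800 ≈ 0.213.

0.213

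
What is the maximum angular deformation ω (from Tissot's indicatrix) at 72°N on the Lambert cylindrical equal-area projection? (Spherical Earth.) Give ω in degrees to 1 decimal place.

The Lambert cylindrical equal-area projection is the cylindrical equal-area projection with its standard parallel at the equator (φ₀ = 0). For cylindrical equal-area with standard parallel φ₀, h = cos φ / cos φ₀ and k = cos φ₀ / cos φ, so h·k = 1.
At 72°: h = 0.3090, k = 3.236; principal scales a = 3.236, b = 0.3090.
sin(ω/2) = (a − b)/(a + b) = 2.927/3.545 = 0.8257, so ω = 2 arcsin(0.8257) ≈ 111.3°.

111.3°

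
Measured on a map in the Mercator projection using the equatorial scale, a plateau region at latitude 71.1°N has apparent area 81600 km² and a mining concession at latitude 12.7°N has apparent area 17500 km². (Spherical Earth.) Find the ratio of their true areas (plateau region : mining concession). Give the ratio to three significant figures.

Since Mercator area scale is 1/cos²φ, the true area equals the apparent area multiplied by cos²φ.
True area of plateau region: 81600 × cos²(71.1°) = 81600 × 0.1049 = 8562 km².
True area of mining concession: 17500 × cos²(12.7°) = 17500 × 0.9517 = 16650 km².
Ratio = 8562 / 16650 ≈ 0.514.

0.514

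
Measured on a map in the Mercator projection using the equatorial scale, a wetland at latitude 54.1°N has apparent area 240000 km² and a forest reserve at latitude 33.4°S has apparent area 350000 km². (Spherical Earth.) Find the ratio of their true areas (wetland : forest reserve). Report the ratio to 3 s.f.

0.338

On Mercator the areal scale is sec²φ, so true area = apparent × cos²φ.
True area of wetland: 240000 × cos²(54.1°) = 240000 × 0.3438 = 82520 km².
True area of forest reserve: 350000 × cos²(33.4°) = 350000 × 0.6970 = 243900 km².
Ratio = 82520 / 243900 ≈ 0.338.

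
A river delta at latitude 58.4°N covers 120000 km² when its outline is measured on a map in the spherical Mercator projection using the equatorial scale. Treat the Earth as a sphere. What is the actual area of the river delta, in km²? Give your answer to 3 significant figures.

32900 km²

The Mercator projection is conformal; its linear scale factor is the same in every direction and equals sec φ = 1/cos φ.
Areal scale = k² = sec²φ = 1/cos²(58.4°) = 1/0.5240² = 3.642.
True area = apparent / (areal scale) = 120000 / 3.642 ≈ 32900 km².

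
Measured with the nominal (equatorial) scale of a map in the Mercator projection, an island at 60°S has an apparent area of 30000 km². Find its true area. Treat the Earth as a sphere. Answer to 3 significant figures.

7500 km²

The Mercator projection is conformal; its linear scale factor is the same in every direction and equals sec φ = 1/cos φ.
Areal scale = k² = sec²φ = 1/cos²(60°) = 1/0.5000² = 4.000.
True area = apparent / (areal scale) = 30000 / 4.000 ≈ 7500 km².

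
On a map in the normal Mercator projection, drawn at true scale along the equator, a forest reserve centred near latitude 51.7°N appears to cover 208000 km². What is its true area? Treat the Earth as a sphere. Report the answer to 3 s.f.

For Mercator, h = k = sec φ (a conformal cylindrical projection has a single point scale, 1/cos φ).
Areal scale = k² = sec²φ = 1/cos²(51.7°) = 1/0.6198² = 2.603.
True area = apparent / (areal scale) = 208000 / 2.603 ≈ 79900 km².

79900 km²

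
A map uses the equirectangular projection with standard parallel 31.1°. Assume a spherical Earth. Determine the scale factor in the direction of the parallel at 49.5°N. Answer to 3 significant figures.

1.32

In the equirectangular projection with standard parallel φ₀ = 31.1° (x = Rλ cos φ₀, y = Rφ), meridians are true-scale (h = 1) and the parallel scale is k = cos φ₀ / cos φ.
k = cos 31.1° / cos 49.5° = 0.8563/0.6494 = 1.318.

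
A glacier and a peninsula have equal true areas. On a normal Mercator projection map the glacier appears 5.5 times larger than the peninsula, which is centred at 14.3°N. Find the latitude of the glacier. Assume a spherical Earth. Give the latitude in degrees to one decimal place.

Mercator areal scale is sec²φ, so apparent-area ratio = sec²φ₁ / sec²φ₂ = cos²φ₂ / cos²φ₁.
cos²φ₂ / cos²φ₁ = 5.5  ⇒  cos φ₁ = cos 14.3° / √5.5 = 0.9690/2.345 = 0.4132.
φ₁ = arccos(0.4132) ≈ 65.6°.

65.6°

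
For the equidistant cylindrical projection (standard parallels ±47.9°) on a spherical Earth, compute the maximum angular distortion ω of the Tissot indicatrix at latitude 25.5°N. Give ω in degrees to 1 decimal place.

With standard parallel φ₀ = 47.9°, the equirectangular projection gives x = Rλ cos φ₀, y = Rφ, so h = 1 and k = cos 47.9° / cos φ.
At 25.5°: h = 1.000, k = 0.7428; principal scales a = 1.000, b = 0.7428.
sin(ω/2) = (a − b)/(a + b) = 0.2572/1.743 = 0.1476, so ω = 2 arcsin(0.1476) ≈ 17.0°.

17.0°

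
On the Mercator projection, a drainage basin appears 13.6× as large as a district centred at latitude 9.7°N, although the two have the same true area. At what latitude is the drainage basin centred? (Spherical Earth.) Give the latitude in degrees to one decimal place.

For equal true areas on Mercator, apparent areas scale as sec²φ, so the ratio is cos²φ₂ / cos²φ₁.
cos²φ₂ / cos²φ₁ = 13.6  ⇒  cos φ₁ = cos 9.7° / √13.6 = 0.9857/3.688 = 0.2673.
φ₁ = arccos(0.2673) ≈ 74.5°.

74.5°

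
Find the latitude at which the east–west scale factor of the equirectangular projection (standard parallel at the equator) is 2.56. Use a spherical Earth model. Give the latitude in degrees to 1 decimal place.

Plate carrée: h = 1, k = sec φ along parallels.
sec φ = 2.56  ⇒  cos φ = 0.3906  ⇒  φ ≈ 67.0°.

67.0°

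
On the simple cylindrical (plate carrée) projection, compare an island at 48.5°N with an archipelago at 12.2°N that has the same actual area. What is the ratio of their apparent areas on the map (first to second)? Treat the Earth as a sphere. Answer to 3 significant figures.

In the plate carrée (x = Rλ, y = Rφ), meridians are true-scale (h = 1) and parallels are stretched by k = sec φ.
Areal scale at 48.5°: h·k = 1.000 × 1.509 = 1.509.
Areal scale at 12.2°: h·k = 1.000 × 1.023 = 1.023.
Ratio = 1.509/1.023 ≈ 1.48.

1.48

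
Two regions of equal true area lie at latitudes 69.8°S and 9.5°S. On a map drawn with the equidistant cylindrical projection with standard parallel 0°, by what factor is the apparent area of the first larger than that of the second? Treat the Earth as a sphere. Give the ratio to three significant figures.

Plate carrée maps x = Rλ, y = Rφ. The meridian scale is h = 1 and the parallel scale is k = 1/cos φ = sec φ.
Areal scale at 69.8°: h·k = 1.000 × 2.896 = 2.896.
Areal scale at 9.5°: h·k = 1.000 × 1.014 = 1.014.
Ratio = 2.896/1.014 ≈ 2.86.

2.86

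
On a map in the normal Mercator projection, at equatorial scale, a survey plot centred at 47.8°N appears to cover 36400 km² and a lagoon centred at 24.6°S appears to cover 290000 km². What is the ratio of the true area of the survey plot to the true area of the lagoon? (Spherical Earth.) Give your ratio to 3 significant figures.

On Mercator the areal scale is sec²φ, so true area = apparent × cos²φ.
True area of survey plot: 36400 × cos²(47.8°) = 36400 × 0.4512 = 16420 km².
True area of lagoon: 290000 × cos²(24.6°) = 290000 × 0.8267 = 239700 km².
Ratio = 16420 / 239700 ≈ 0.0685.

0.0685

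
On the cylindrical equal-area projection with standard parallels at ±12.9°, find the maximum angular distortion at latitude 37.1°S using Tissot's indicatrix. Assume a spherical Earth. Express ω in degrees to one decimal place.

For cylindrical equal-area with standard parallel φ₀, h = cos φ / cos φ₀ and k = cos φ₀ / cos φ, so h·k = 1.
At 37.1°: h = 0.8182, k = 1.222; principal scales a = 1.222, b = 0.8182.
sin(ω/2) = (a − b)/(a + b) = 0.4039/2.040 = 0.1980, so ω = 2 arcsin(0.1980) ≈ 22.8°.

22.8°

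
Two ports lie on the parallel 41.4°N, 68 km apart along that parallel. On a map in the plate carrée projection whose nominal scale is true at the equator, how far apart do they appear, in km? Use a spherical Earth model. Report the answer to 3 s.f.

Plate carrée maps x = Rλ, y = Rφ. The meridian scale is h = 1 and the parallel scale is k = 1/cos φ = sec φ.
Along the parallel, k = sec 41.4° = 1/0.7501 = 1.333.
Map distance = 68 × 1.333 ≈ 90.7 km.

90.7 km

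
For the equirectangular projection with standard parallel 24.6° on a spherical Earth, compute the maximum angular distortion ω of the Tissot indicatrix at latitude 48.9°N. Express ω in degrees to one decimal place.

18.5°

In the equirectangular projection with standard parallel φ₀ = 24.6° (x = Rλ cos φ₀, y = Rφ), meridians are true-scale (h = 1) and the parallel scale is k = cos φ₀ / cos φ.
At 48.9°: h = 1.000, k = 1.383; principal scales a = 1.383, b = 1.000.
sin(ω/2) = (a − b)/(a + b) = 0.3831/2.383 = 0.1608, so ω = 2 arcsin(0.1608) ≈ 18.5°.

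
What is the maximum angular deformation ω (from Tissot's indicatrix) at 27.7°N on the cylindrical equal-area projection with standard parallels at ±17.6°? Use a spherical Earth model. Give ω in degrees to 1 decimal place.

8.4°

A cylindrical equal-area projection with standard parallel φ₀ has meridian scale h = cos φ / cos φ₀ and parallel scale k = cos φ₀ / cos φ (so areas are preserved, h·k = 1).
At 27.7°: h = 0.9289, k = 1.077; principal scales a = 1.077, b = 0.9289.
sin(ω/2) = (a − b)/(a + b) = 0.1477/2.005 = 0.07365, so ω = 2 arcsin(0.07365) ≈ 8.4°.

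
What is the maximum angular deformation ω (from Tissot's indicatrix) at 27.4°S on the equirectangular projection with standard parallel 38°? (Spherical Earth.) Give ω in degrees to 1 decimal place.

6.8°

The equidistant cylindrical projection with φ₀ = 38° has h = 1 (meridians true) and k = cos φ₀ / cos φ along parallels.
At 27.4°: h = 1.000, k = 0.8876; principal scales a = 1.000, b = 0.8876.
sin(ω/2) = (a − b)/(a + b) = 0.1124/1.888 = 0.05956, so ω = 2 arcsin(0.05956) ≈ 6.8°.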